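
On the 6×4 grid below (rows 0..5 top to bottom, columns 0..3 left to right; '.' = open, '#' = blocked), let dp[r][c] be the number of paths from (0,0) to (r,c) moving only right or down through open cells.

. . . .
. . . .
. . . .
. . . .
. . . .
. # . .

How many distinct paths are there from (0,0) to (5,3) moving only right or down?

r\c   0   1   2   3
  0   1   1   1   1
  1   1   2   3   4
  2   1   3   6  10
  3   1   4  10  20
  4   1   5  15  35
  5   1   0  15  50

50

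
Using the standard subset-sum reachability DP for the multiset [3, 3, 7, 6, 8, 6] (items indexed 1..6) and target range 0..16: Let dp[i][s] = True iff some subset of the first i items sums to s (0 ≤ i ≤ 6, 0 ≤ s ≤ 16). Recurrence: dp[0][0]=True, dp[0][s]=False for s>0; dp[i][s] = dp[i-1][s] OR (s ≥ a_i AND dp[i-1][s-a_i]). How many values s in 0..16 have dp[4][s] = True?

9

i\s   0   1   2   3   4   5   6   7   8   9  10  11  12  13  14  15  16
  0   T   F   F   F   F   F   F   F   F   F   F   F   F   F   F   F   F
  1   T   F   F   T   F   F   F   F   F   F   F   F   F   F   F   F   F
  2   T   F   F   T   F   F   T   F   F   F   F   F   F   F   F   F   F
  3   T   F   F   T   F   F   T   T   F   F   T   F   F   T   F   F   F
  4   T   F   F   T   F   F   T   T   F   T   T   F   T   T   F   F   T
  5   T   F   F   T   F   F   T   T   T   T   T   T   T   T   T   T   T
  6   T   F   F   T   F   F   T   T   T   T   T   T   T   T   T   T   T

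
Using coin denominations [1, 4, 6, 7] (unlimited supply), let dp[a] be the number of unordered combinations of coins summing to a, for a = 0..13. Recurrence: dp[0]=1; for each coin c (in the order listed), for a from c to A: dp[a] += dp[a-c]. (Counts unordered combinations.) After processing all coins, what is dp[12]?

after  coin     0     1     2     3     4     5     6     7     8     9    10    11    12    13
          1     1     1     1     1     1     1     1     1     1     1     1     1     1     1
          4     1     1     1     1     2     2     2     2     3     3     3     3     4     4
          6     1     1     1     1     2     2     3     3     4     4     5     5     7     7
          7     1     1     1     1     2     2     3     4     5     5     6     7     9    10

9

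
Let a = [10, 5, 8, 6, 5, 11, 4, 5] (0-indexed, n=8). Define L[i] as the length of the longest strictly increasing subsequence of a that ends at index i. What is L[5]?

   i    0    1    2    3    4    5    6    7
a[i]   10    5    8    6    5   11    4    5
L[i]    1    1    2    2    1    3    1    2

3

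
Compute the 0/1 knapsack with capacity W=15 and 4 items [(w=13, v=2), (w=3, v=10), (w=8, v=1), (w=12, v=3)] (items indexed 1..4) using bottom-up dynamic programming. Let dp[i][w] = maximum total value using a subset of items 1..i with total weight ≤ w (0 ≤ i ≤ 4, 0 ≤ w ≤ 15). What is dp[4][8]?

i\w   0   1   2   3   4   5   6   7   8   9  10  11  12  13  14  15
  0   0   0   0   0   0   0   0   0   0   0   0   0   0   0   0   0
  1   0   0   0   0   0   0   0   0   0   0   0   0   0   2   2   2
  2   0   0   0  10  10  10  10  10  10  10  10  10  10  10  10  10
  3   0   0   0  10  10  10  10  10  10  10  10  11  11  11  11  11
  4   0   0   0  10  10  10  10  10  10  10  10  11  11  11  11  13

10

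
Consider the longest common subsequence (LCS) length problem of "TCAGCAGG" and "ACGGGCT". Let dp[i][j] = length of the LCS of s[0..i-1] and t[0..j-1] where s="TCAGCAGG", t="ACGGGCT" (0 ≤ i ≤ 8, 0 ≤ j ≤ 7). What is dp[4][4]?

2

   ''  A  C  G  G  G  C  T
''  0  0  0  0  0  0  0  0
 T  0  0  0  0  0  0  0  1
 C  0  0  1  1  1  1  1  1
 A  0  1  1  1  1  1  1  1
 G  0  1  1  2  2  2  2  2
 C  0  1  2  2  2  2  3  3
 A  0  1  2  2  2  2  3  3
 G  0  1  2  3  3  3  3  3
 G  0  1  2  3  4  4  4  4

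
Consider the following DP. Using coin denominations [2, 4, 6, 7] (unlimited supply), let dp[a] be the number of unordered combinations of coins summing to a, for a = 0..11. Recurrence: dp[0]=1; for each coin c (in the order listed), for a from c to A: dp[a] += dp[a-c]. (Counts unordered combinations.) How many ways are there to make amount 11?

after  coin     0     1     2     3     4     5     6     7     8     9    10    11
          2     1     0     1     0     1     0     1     0     1     0     1     0
          4     1     0     1     0     2     0     2     0     3     0     3     0
          6     1     0     1     0     2     0     3     0     4     0     5     0
          7     1     0     1     0     2     0     3     1     4     1     5     2

2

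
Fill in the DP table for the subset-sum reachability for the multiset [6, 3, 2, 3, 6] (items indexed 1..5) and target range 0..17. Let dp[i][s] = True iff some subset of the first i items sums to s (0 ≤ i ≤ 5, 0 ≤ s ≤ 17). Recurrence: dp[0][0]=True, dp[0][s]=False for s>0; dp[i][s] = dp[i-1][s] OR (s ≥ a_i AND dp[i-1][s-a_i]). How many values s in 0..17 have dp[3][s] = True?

8

i\s   0   1   2   3   4   5   6   7   8   9  10  11  12  13  14  15  16  17
  0   T   F   F   F   F   F   F   F   F   F   F   F   F   F   F   F   F   F
  1   T   F   F   F   F   F   T   F   F   F   F   F   F   F   F   F   F   F
  2   T   F   F   T   F   F   T   F   F   T   F   F   F   F   F   F   F   F
  3   T   F   T   T   F   T   T   F   T   T   F   T   F   F   F   F   F   F
  4   T   F   T   T   F   T   T   F   T   T   F   T   T   F   T   F   F   F
  5   T   F   T   T   F   T   T   F   T   T   F   T   T   F   T   T   F   T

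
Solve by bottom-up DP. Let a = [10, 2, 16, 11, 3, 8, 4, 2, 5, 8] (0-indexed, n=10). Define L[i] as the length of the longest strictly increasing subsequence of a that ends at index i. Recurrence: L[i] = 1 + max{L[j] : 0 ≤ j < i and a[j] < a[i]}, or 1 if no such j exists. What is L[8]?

   i    0    1    2    3    4    5    6    7    8    9
a[i]   10    2   16   11    3    8    4    2    5    8
L[i]    1    1    2    2    2    3    3    1    4    5

4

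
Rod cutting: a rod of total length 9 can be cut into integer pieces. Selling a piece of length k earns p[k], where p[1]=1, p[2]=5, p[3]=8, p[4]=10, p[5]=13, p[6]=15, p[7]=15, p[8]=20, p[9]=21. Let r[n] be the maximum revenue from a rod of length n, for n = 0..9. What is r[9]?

24

   n    0    1    2    3    4    5    6    7    8    9
r[n]    0    1    5    8   10   13   16   18   21   24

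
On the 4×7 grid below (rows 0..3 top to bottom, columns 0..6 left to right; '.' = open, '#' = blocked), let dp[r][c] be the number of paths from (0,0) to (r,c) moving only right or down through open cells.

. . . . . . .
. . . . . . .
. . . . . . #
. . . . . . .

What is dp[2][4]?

r\c   0   1   2   3   4   5   6
  0   1   1   1   1   1   1   1
  1   1   2   3   4   5   6   7
  2   1   3   6  10  15  21   0
  3   1   4  10  20  35  56  56

15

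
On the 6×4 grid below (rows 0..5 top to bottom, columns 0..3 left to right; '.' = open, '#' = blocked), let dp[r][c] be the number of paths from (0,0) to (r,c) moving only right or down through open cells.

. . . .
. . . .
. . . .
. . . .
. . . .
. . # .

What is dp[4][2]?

15

r\c   0   1   2   3
  0   1   1   1   1
  1   1   2   3   4
  2   1   3   6  10
  3   1   4  10  20
  4   1   5  15  35
  5   1   6   0  35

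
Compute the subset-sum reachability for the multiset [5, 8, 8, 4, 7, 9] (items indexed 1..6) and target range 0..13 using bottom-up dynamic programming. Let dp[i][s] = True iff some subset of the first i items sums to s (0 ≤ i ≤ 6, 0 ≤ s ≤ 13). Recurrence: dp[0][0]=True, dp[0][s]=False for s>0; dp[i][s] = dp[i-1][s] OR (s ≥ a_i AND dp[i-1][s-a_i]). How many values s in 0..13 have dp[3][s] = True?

i\s   0   1   2   3   4   5   6   7   8   9  10  11  12  13
  0   T   F   F   F   F   F   F   F   F   F   F   F   F   F
  1   T   F   F   F   F   T   F   F   F   F   F   F   F   F
  2   T   F   F   F   F   T   F   F   T   F   F   F   F   T
  3   T   F   F   F   F   T   F   F   T   F   F   F   F   T
  4   T   F   F   F   T   T   F   F   T   T   F   F   T   T
  5   T   F   F   F   T   T   F   T   T   T   F   T   T   T
  6   T   F   F   F   T   T   F   T   T   T   F   T   T   T

4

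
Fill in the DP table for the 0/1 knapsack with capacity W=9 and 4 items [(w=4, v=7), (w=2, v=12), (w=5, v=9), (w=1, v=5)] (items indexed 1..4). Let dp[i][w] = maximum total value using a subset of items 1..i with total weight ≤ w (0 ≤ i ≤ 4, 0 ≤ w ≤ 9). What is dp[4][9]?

26

i\w   0   1   2   3   4   5   6   7   8   9
  0   0   0   0   0   0   0   0   0   0   0
  1   0   0   0   0   7   7   7   7   7   7
  2   0   0  12  12  12  12  19  19  19  19
  3   0   0  12  12  12  12  19  21  21  21
  4   0   5  12  17  17  17  19  24  26  26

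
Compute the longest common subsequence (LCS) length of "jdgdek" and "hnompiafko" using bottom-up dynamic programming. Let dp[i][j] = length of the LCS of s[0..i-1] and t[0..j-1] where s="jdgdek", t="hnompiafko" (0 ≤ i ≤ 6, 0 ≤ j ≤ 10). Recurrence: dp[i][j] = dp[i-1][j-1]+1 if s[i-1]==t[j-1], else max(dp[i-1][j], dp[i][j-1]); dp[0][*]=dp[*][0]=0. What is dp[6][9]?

1

   ''  h  n  o  m  p  i  a  f  k  o
''  0  0  0  0  0  0  0  0  0  0  0
 j  0  0  0  0  0  0  0  0  0  0  0
 d  0  0  0  0  0  0  0  0  0  0  0
 g  0  0  0  0  0  0  0  0  0  0  0
 d  0  0  0  0  0  0  0  0  0  0  0
 e  0  0  0  0  0  0  0  0  0  0  0
 k  0  0  0  0  0  0  0  0  0  1  1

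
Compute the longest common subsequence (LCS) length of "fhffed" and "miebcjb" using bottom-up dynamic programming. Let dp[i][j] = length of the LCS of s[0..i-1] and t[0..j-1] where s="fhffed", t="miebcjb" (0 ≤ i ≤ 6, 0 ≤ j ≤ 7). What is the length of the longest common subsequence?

1

   ''  m  i  e  b  c  j  b
''  0  0  0  0  0  0  0  0
 f  0  0  0  0  0  0  0  0
 h  0  0  0  0  0  0  0  0
 f  0  0  0  0  0  0  0  0
 f  0  0  0  0  0  0  0  0
 e  0  0  0  1  1  1  1  1
 d  0  0  0  1  1  1  1  1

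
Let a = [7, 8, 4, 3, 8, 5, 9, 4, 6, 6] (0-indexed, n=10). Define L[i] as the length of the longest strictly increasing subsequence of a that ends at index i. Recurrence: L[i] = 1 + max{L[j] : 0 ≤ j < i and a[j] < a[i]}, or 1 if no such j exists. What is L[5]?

   i    0    1    2    3    4    5    6    7    8    9
a[i]    7    8    4    3    8    5    9    4    6    6
L[i]    1    2    1    1    2    2    3    2    3    3

2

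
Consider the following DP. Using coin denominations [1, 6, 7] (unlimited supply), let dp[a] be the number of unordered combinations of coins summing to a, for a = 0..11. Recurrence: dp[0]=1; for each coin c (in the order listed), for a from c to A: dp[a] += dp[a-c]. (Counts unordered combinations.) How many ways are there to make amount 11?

3

after  coin     0     1     2     3     4     5     6     7     8     9    10    11
          1     1     1     1     1     1     1     1     1     1     1     1     1
          6     1     1     1     1     1     1     2     2     2     2     2     2
          7     1     1     1     1     1     1     2     3     3     3     3     3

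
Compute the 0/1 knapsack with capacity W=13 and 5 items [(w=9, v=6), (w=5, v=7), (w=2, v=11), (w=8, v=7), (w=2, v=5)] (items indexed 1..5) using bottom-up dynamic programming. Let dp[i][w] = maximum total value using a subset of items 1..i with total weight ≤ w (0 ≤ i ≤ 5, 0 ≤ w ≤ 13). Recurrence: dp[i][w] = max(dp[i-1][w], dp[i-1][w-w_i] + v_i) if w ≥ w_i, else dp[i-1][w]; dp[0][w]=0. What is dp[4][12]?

i\w   0   1   2   3   4   5   6   7   8   9  10  11  12  13
  0   0   0   0   0   0   0   0   0   0   0   0   0   0   0
  1   0   0   0   0   0   0   0   0   0   6   6   6   6   6
  2   0   0   0   0   0   7   7   7   7   7   7   7   7   7
  3   0   0  11  11  11  11  11  18  18  18  18  18  18  18
  4   0   0  11  11  11  11  11  18  18  18  18  18  18  18
  5   0   0  11  11  16  16  16  18  18  23  23  23  23  23

18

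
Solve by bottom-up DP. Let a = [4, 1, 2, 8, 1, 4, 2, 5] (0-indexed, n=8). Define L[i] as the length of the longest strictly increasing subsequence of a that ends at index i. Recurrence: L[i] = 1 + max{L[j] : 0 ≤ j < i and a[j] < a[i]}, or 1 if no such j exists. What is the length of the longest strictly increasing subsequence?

   i    0    1    2    3    4    5    6    7
a[i]    4    1    2    8    1    4    2    5
L[i]    1    1    2    3    1    3    2    4

4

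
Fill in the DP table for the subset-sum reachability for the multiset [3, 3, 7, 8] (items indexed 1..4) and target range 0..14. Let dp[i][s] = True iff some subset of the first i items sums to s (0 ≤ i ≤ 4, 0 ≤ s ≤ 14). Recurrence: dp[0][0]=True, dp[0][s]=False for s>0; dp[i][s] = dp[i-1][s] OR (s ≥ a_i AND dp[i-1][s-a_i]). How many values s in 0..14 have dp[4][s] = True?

9

i\s   0   1   2   3   4   5   6   7   8   9  10  11  12  13  14
  0   T   F   F   F   F   F   F   F   F   F   F   F   F   F   F
  1   T   F   F   T   F   F   F   F   F   F   F   F   F   F   F
  2   T   F   F   T   F   F   T   F   F   F   F   F   F   F   F
  3   T   F   F   T   F   F   T   T   F   F   T   F   F   T   F
  4   T   F   F   T   F   F   T   T   T   F   T   T   F   T   T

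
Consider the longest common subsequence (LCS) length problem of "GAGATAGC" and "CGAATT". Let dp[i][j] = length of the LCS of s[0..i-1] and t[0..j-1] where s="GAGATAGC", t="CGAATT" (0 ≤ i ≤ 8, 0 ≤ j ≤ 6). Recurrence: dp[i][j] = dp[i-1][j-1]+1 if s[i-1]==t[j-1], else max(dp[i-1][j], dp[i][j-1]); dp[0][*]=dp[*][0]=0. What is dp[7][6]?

4

   ''  C  G  A  A  T  T
''  0  0  0  0  0  0  0
 G  0  0  1  1  1  1  1
 A  0  0  1  2  2  2  2
 G  0  0  1  2  2  2  2
 A  0  0  1  2  3  3  3
 T  0  0  1  2  3  4  4
 A  0  0  1  2  3  4  4
 G  0  0  1  2  3  4  4
 C  0  1  1  2  3  4  4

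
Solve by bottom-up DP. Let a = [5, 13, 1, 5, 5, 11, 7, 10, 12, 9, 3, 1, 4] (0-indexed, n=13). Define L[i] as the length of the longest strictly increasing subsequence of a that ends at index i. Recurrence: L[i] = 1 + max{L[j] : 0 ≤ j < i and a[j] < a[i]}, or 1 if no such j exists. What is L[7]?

4

   i    0    1    2    3    4    5    6    7    8    9   10   11   12
a[i]    5   13    1    5    5   11    7   10   12    9    3    1    4
L[i]    1    2    1    2    2    3    3    4    5    4    2    1    3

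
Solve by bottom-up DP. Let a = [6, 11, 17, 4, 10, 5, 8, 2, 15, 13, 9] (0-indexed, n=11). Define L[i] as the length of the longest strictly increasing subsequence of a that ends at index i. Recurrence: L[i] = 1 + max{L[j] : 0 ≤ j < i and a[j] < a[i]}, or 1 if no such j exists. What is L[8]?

   i    0    1    2    3    4    5    6    7    8    9   10
a[i]    6   11   17    4   10    5    8    2   15   13    9
L[i]    1    2    3    1    2    2    3    1    4    4    4

4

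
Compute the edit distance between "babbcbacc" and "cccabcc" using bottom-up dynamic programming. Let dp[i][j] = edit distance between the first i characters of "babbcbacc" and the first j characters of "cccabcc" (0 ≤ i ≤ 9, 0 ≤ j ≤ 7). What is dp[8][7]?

   ''  c  c  c  a  b  c  c
''  0  1  2  3  4  5  6  7
 b  1  1  2  3  4  4  5  6
 a  2  2  2  3  3  4  5  6
 b  3  3  3  3  4  3  4  5
 b  4  4  4  4  4  4  4  5
 c  5  4  4  4  5  5  4  4
 b  6  5  5  5  5  5  5  5
 a  7  6  6  6  5  6  6  6
 c  8  7  6  6  6  6  6  6
 c  9  8  7  6  7  7  6  6

6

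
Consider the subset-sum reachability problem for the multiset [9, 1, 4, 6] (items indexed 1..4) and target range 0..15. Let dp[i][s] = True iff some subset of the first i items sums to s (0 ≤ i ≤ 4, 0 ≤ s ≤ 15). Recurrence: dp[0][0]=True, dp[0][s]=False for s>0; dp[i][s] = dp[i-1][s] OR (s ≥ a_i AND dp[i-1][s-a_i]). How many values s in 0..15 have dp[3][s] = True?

8

i\s   0   1   2   3   4   5   6   7   8   9  10  11  12  13  14  15
  0   T   F   F   F   F   F   F   F   F   F   F   F   F   F   F   F
  1   T   F   F   F   F   F   F   F   F   T   F   F   F   F   F   F
  2   T   T   F   F   F   F   F   F   F   T   T   F   F   F   F   F
  3   T   T   F   F   T   T   F   F   F   T   T   F   F   T   T   F
  4   T   T   F   F   T   T   T   T   F   T   T   T   F   T   T   T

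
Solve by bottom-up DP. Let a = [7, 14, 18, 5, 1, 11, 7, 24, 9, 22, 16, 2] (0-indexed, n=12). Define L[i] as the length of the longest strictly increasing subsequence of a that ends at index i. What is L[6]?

2

   i    0    1    2    3    4    5    6    7    8    9   10   11
a[i]    7   14   18    5    1   11    7   24    9   22   16    2
L[i]    1    2    3    1    1    2    2    4    3    4    4    2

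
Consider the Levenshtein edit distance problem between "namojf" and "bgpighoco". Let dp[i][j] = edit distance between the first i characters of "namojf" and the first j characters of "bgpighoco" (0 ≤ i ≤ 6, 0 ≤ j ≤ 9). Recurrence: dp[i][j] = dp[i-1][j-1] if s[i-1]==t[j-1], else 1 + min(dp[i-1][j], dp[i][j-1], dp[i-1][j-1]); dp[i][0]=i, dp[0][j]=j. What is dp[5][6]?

   ''  b  g  p  i  g  h  o  c  o
''  0  1  2  3  4  5  6  7  8  9
 n  1  1  2  3  4  5  6  7  8  9
 a  2  2  2  3  4  5  6  7  8  9
 m  3  3  3  3  4  5  6  7  8  9
 o  4  4  4  4  4  5  6  6  7  8
 j  5  5  5  5  5  5  6  7  7  8
 f  6  6  6  6  6  6  6  7  8  8

6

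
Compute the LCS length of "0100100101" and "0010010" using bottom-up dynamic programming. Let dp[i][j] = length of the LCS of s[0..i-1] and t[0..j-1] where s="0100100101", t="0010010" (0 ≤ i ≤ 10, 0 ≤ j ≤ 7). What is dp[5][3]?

3

   ''  0  0  1  0  0  1  0
''  0  0  0  0  0  0  0  0
 0  0  1  1  1  1  1  1  1
 1  0  1  1  2  2  2  2  2
 0  0  1  2  2  3  3  3  3
 0  0  1  2  2  3  4  4  4
 1  0  1  2  3  3  4  5  5
 0  0  1  2  3  4  4  5  6
 0  0  1  2  3  4  5  5  6
 1  0  1  2  3  4  5  6  6
 0  0  1  2  3  4  5  6  7
 1  0  1  2  3  4  5  6  7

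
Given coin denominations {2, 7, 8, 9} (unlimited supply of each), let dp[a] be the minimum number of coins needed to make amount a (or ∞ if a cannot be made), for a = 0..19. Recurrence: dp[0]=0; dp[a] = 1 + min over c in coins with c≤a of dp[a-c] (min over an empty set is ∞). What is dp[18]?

 a  0  1  2  3  4  5  6  7  8  9 10 11 12 13 14 15 16 17 18 19
dp  0  -  1  -  2  -  3  1  1  1  2  2  3  3  2  2  2  2  2  3
(- denotes ∞ / unreachable)

2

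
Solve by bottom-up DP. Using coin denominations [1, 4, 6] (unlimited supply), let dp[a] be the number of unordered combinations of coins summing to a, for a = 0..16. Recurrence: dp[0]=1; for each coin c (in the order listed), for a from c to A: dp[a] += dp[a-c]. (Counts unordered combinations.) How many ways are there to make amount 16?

10

after  coin     0     1     2     3     4     5     6     7     8     9    10    11    12    13    14    15    16
          1     1     1     1     1     1     1     1     1     1     1     1     1     1     1     1     1     1
          4     1     1     1     1     2     2     2     2     3     3     3     3     4     4     4     4     5
          6     1     1     1     1     2     2     3     3     4     4     5     5     7     7     8     8    10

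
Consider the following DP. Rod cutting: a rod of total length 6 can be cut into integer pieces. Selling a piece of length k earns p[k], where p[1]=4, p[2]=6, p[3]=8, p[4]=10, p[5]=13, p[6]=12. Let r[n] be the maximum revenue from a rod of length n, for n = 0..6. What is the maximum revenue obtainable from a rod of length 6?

24

   n    0    1    2    3    4    5    6
r[n]    0    4    8   12   16   20   24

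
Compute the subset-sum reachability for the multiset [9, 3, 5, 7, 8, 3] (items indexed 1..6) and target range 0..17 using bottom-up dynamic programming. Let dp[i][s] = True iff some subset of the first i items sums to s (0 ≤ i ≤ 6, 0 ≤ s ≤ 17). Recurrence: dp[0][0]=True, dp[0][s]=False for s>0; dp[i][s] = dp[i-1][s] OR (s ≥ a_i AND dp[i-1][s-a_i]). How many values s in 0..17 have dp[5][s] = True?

i\s   0   1   2   3   4   5   6   7   8   9  10  11  12  13  14  15  16  17
  0   T   F   F   F   F   F   F   F   F   F   F   F   F   F   F   F   F   F
  1   T   F   F   F   F   F   F   F   F   T   F   F   F   F   F   F   F   F
  2   T   F   F   T   F   F   F   F   F   T   F   F   T   F   F   F   F   F
  3   T   F   F   T   F   T   F   F   T   T   F   F   T   F   T   F   F   T
  4   T   F   F   T   F   T   F   T   T   T   T   F   T   F   T   T   T   T
  5   T   F   F   T   F   T   F   T   T   T   T   T   T   T   T   T   T   T
  6   T   F   F   T   F   T   T   T   T   T   T   T   T   T   T   T   T   T

14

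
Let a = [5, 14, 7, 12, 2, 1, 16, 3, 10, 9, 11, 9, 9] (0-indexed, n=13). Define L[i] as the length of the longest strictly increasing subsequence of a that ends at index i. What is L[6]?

4

   i    0    1    2    3    4    5    6    7    8    9   10   11   12
a[i]    5   14    7   12    2    1   16    3   10    9   11    9    9
L[i]    1    2    2    3    1    1    4    2    3    3    4    3    3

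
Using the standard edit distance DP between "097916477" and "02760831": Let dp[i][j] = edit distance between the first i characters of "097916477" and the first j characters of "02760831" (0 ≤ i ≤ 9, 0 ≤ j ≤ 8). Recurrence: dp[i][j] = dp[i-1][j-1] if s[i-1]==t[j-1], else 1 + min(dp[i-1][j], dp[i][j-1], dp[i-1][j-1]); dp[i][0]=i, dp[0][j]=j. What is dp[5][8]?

   ''  0  2  7  6  0  8  3  1
''  0  1  2  3  4  5  6  7  8
 0  1  0  1  2  3  4  5  6  7
 9  2  1  1  2  3  4  5  6  7
 7  3  2  2  1  2  3  4  5  6
 9  4  3  3  2  2  3  4  5  6
 1  5  4  4  3  3  3  4  5  5
 6  6  5  5  4  3  4  4  5  6
 4  7  6  6  5  4  4  5  5  6
 7  8  7  7  6  5  5  5  6  6
 7  9  8  8  7  6  6  6  6  7

5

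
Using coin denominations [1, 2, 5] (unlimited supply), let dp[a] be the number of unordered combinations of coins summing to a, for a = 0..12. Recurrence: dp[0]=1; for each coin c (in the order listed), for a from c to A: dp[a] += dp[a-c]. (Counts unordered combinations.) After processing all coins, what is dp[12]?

after  coin     0     1     2     3     4     5     6     7     8     9    10    11    12
          1     1     1     1     1     1     1     1     1     1     1     1     1     1
          2     1     1     2     2     3     3     4     4     5     5     6     6     7
          5     1     1     2     2     3     4     5     6     7     8    10    11    13

13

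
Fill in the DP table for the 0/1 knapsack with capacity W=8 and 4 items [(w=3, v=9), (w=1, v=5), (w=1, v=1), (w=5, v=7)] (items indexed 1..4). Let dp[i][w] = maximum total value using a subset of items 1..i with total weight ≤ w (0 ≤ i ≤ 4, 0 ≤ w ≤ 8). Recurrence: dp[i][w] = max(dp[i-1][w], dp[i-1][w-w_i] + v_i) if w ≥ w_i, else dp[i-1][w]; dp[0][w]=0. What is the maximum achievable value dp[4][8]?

i\w   0   1   2   3   4   5   6   7   8
  0   0   0   0   0   0   0   0   0   0
  1   0   0   0   9   9   9   9   9   9
  2   0   5   5   9  14  14  14  14  14
  3   0   5   6   9  14  15  15  15  15
  4   0   5   6   9  14  15  15  15  16

16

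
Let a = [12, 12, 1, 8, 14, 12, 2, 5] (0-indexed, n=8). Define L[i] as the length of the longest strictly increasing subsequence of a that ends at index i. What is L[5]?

   i    0    1    2    3    4    5    6    7
a[i]   12   12    1    8   14   12    2    5
L[i]    1    1    1    2    3    3    2    3

3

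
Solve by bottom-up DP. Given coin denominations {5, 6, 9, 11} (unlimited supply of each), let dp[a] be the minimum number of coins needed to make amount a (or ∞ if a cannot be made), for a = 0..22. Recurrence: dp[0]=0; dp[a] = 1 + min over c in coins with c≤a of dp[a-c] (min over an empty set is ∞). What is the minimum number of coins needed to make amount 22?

2

 a  0  1  2  3  4  5  6  7  8  9 10 11 12 13 14 15 16 17 18 19 20 21 22
dp  0  -  -  -  -  1  1  -  -  1  2  1  2  -  2  2  2  2  2  3  2  3  2
(- denotes ∞ / unreachable)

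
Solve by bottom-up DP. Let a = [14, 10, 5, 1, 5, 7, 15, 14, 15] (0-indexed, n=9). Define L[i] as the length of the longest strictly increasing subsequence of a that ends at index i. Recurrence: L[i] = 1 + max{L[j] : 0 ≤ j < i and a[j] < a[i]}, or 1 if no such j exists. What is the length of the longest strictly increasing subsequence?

5

   i    0    1    2    3    4    5    6    7    8
a[i]   14   10    5    1    5    7   15   14   15
L[i]    1    1    1    1    2    3    4    4    5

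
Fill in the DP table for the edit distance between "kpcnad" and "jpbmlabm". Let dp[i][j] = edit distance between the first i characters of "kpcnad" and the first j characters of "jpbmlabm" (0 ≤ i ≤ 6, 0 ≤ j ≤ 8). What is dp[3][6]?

   ''  j  p  b  m  l  a  b  m
''  0  1  2  3  4  5  6  7  8
 k  1  1  2  3  4  5  6  7  8
 p  2  2  1  2  3  4  5  6  7
 c  3  3  2  2  3  4  5  6  7
 n  4  4  3  3  3  4  5  6  7
 a  5  5  4  4  4  4  4  5  6
 d  6  6  5  5  5  5  5  5  6

5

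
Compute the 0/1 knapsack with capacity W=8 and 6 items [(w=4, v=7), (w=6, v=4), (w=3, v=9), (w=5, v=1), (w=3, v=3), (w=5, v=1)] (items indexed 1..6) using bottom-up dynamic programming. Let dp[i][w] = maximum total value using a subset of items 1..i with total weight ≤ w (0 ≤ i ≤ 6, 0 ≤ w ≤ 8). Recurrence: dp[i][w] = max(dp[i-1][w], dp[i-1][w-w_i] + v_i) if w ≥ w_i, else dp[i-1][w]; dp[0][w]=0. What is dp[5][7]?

i\w   0   1   2   3   4   5   6   7   8
  0   0   0   0   0   0   0   0   0   0
  1   0   0   0   0   7   7   7   7   7
  2   0   0   0   0   7   7   7   7   7
  3   0   0   0   9   9   9   9  16  16
  4   0   0   0   9   9   9   9  16  16
  5   0   0   0   9   9   9  12  16  16
  6   0   0   0   9   9   9  12  16  16

16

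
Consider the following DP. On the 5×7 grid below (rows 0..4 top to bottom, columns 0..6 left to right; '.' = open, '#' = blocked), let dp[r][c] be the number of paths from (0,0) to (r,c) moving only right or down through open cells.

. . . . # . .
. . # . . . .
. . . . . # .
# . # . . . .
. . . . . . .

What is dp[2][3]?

4

r\c   0   1   2   3   4   5   6
  0   1   1   1   1   0   0   0
  1   1   2   0   1   1   1   1
  2   1   3   3   4   5   0   1
  3   0   3   0   4   9   9  10
  4   0   3   3   7  16  25  35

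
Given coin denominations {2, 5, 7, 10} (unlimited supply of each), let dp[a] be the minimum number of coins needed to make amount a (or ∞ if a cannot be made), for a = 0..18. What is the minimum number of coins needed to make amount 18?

 a  0  1  2  3  4  5  6  7  8  9 10 11 12 13 14 15 16 17 18
dp  0  -  1  -  2  1  3  1  4  2  1  3  2  4  2  2  3  2  4
(- denotes ∞ / unreachable)

4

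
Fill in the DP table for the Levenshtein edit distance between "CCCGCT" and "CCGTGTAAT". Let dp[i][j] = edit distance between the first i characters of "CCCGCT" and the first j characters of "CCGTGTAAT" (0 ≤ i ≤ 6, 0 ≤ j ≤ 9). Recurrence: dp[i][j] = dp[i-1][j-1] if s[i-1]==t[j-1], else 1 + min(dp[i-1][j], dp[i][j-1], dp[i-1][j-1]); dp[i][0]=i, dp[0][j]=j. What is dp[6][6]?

3

   ''  C  C  G  T  G  T  A  A  T
''  0  1  2  3  4  5  6  7  8  9
 C  1  0  1  2  3  4  5  6  7  8
 C  2  1  0  1  2  3  4  5  6  7
 C  3  2  1  1  2  3  4  5  6  7
 G  4  3  2  1  2  2  3  4  5  6
 C  5  4  3  2  2  3  3  4  5  6
 T  6  5  4  3  2  3  3  4  5  5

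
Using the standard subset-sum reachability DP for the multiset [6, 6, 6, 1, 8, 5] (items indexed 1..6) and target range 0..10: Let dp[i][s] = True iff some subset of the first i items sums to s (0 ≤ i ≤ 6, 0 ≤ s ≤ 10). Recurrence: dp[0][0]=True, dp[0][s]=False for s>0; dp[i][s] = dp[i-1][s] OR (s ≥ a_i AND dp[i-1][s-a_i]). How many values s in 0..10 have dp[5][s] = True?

i\s   0   1   2   3   4   5   6   7   8   9  10
  0   T   F   F   F   F   F   F   F   F   F   F
  1   T   F   F   F   F   F   T   F   F   F   F
  2   T   F   F   F   F   F   T   F   F   F   F
  3   T   F   F   F   F   F   T   F   F   F   F
  4   T   T   F   F   F   F   T   T   F   F   F
  5   T   T   F   F   F   F   T   T   T   T   F
  6   T   T   F   F   F   T   T   T   T   T   F

6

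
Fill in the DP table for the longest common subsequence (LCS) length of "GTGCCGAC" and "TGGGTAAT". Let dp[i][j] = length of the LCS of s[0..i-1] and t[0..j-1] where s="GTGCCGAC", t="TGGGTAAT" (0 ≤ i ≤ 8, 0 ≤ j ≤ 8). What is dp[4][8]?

   ''  T  G  G  G  T  A  A  T
''  0  0  0  0  0  0  0  0  0
 G  0  0  1  1  1  1  1  1  1
 T  0  1  1  1  1  2  2  2  2
 G  0  1  2  2  2  2  2  2  2
 C  0  1  2  2  2  2  2  2  2
 C  0  1  2  2  2  2  2  2  2
 G  0  1  2  3  3  3  3  3  3
 A  0  1  2  3  3  3  4  4  4
 C  0  1  2  3  3  3  4  4  4

2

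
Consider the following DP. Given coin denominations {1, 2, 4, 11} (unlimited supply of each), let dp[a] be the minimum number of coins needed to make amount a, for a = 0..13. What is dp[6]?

2

 a  0  1  2  3  4  5  6  7  8  9 10 11 12 13
dp  0  1  1  2  1  2  2  3  2  3  3  1  2  2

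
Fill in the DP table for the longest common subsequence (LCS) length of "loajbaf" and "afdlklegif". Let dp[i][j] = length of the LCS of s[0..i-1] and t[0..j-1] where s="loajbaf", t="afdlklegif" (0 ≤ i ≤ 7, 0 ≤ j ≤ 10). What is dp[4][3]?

1

   ''  a  f  d  l  k  l  e  g  i  f
''  0  0  0  0  0  0  0  0  0  0  0
 l  0  0  0  0  1  1  1  1  1  1  1
 o  0  0  0  0  1  1  1  1  1  1  1
 a  0  1  1  1  1  1  1  1  1  1  1
 j  0  1  1  1  1  1  1  1  1  1  1
 b  0  1  1  1  1  1  1  1  1  1  1
 a  0  1  1  1  1  1  1  1  1  1  1
 f  0  1  2  2  2  2  2  2  2  2  2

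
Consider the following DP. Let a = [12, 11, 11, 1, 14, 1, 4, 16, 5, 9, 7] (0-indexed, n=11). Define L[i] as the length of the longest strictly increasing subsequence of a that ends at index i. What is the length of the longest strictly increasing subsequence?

4

   i    0    1    2    3    4    5    6    7    8    9   10
a[i]   12   11   11    1   14    1    4   16    5    9    7
L[i]    1    1    1    1    2    1    2    3    3    4    4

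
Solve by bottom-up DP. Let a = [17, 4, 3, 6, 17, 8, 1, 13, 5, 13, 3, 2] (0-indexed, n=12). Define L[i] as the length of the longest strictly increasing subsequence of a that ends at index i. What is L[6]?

1

   i    0    1    2    3    4    5    6    7    8    9   10   11
a[i]   17    4    3    6   17    8    1   13    5   13    3    2
L[i]    1    1    1    2    3    3    1    4    2    4    2    2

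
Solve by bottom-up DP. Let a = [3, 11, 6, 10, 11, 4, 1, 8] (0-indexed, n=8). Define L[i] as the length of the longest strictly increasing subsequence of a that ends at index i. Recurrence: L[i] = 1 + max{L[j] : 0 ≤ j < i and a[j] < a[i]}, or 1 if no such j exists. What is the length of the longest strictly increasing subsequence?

4

   i    0    1    2    3    4    5    6    7
a[i]    3   11    6   10   11    4    1    8
L[i]    1    2    2    3    4    2    1    3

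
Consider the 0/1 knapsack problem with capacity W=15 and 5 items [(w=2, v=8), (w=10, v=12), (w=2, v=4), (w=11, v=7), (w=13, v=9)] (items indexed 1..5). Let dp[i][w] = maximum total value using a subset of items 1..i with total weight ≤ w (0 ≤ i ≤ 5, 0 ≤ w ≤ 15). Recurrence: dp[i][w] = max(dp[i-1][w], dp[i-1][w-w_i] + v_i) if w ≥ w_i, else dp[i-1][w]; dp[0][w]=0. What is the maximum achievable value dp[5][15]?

i\w   0   1   2   3   4   5   6   7   8   9  10  11  12  13  14  15
  0   0   0   0   0   0   0   0   0   0   0   0   0   0   0   0   0
  1   0   0   8   8   8   8   8   8   8   8   8   8   8   8   8   8
  2   0   0   8   8   8   8   8   8   8   8  12  12  20  20  20  20
  3   0   0   8   8  12  12  12  12  12  12  12  12  20  20  24  24
  4   0   0   8   8  12  12  12  12  12  12  12  12  20  20  24  24
  5   0   0   8   8  12  12  12  12  12  12  12  12  20  20  24  24

24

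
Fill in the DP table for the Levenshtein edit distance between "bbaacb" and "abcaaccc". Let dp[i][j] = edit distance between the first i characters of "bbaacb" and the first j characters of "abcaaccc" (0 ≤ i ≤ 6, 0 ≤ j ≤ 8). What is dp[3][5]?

3

   ''  a  b  c  a  a  c  c  c
''  0  1  2  3  4  5  6  7  8
 b  1  1  1  2  3  4  5  6  7
 b  2  2  1  2  3  4  5  6  7
 a  3  2  2  2  2  3  4  5  6
 a  4  3  3  3  2  2  3  4  5
 c  5  4  4  3  3  3  2  3  4
 b  6  5  4  4  4  4  3  3  4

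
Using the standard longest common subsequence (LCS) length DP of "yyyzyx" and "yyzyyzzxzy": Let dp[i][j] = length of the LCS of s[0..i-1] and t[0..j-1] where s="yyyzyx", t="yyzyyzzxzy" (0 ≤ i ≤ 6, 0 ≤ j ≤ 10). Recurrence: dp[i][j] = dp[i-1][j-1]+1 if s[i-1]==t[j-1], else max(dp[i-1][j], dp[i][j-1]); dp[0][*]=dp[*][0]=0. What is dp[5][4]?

   ''  y  y  z  y  y  z  z  x  z  y
''  0  0  0  0  0  0  0  0  0  0  0
 y  0  1  1  1  1  1  1  1  1  1  1
 y  0  1  2  2  2  2  2  2  2  2  2
 y  0  1  2  2  3  3  3  3  3  3  3
 z  0  1  2  3  3  3  4  4  4  4  4
 y  0  1  2  3  4  4  4  4  4  4  5
 x  0  1  2  3  4  4  4  4  5  5  5

4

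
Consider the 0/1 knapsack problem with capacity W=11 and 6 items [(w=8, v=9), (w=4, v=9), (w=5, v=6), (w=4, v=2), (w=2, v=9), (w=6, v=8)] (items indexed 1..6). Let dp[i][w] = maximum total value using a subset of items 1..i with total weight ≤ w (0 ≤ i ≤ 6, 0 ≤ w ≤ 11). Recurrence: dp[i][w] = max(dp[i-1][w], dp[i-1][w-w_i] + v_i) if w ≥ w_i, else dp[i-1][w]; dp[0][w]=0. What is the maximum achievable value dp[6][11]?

i\w   0   1   2   3   4   5   6   7   8   9  10  11
  0   0   0   0   0   0   0   0   0   0   0   0   0
  1   0   0   0   0   0   0   0   0   9   9   9   9
  2   0   0   0   0   9   9   9   9   9   9   9   9
  3   0   0   0   0   9   9   9   9   9  15  15  15
  4   0   0   0   0   9   9   9   9  11  15  15  15
  5   0   0   9   9   9   9  18  18  18  18  20  24
  6   0   0   9   9   9   9  18  18  18  18  20  24

24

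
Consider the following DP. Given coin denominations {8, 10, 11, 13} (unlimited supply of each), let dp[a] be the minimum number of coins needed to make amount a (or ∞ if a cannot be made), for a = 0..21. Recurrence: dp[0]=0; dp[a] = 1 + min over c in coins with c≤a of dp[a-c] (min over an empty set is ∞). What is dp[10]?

1

 a  0  1  2  3  4  5  6  7  8  9 10 11 12 13 14 15 16 17 18 19 20 21
dp  0  -  -  -  -  -  -  -  1  -  1  1  -  1  -  -  2  -  2  2  2  2
(- denotes ∞ / unreachable)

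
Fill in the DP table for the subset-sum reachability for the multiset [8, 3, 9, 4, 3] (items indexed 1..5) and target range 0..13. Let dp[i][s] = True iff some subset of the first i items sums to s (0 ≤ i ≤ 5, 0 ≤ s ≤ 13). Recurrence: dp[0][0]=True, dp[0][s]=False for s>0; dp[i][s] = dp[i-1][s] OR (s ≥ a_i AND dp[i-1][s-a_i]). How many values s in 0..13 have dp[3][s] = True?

6

i\s   0   1   2   3   4   5   6   7   8   9  10  11  12  13
  0   T   F   F   F   F   F   F   F   F   F   F   F   F   F
  1   T   F   F   F   F   F   F   F   T   F   F   F   F   F
  2   T   F   F   T   F   F   F   F   T   F   F   T   F   F
  3   T   F   F   T   F   F   F   F   T   T   F   T   T   F
  4   T   F   F   T   T   F   F   T   T   T   F   T   T   T
  5   T   F   F   T   T   F   T   T   T   T   T   T   T   T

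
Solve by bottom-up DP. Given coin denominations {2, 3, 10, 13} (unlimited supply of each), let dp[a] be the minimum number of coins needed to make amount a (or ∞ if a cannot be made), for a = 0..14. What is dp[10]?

 a  0  1  2  3  4  5  6  7  8  9 10 11 12 13 14
dp  0  -  1  1  2  2  2  3  3  3  1  4  2  1  3
(- denotes ∞ / unreachable)

1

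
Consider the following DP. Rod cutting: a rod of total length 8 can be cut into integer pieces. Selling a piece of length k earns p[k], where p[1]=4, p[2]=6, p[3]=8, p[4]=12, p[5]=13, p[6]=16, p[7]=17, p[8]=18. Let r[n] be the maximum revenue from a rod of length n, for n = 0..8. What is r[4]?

16

   n    0    1    2    3    4    5    6    7    8
r[n]    0    4    8   12   16   20   24   28   32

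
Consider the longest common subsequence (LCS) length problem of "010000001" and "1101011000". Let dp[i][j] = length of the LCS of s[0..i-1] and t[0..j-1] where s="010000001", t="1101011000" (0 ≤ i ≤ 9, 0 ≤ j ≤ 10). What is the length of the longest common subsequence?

6

   ''  1  1  0  1  0  1  1  0  0  0
''  0  0  0  0  0  0  0  0  0  0  0
 0  0  0  0  1  1  1  1  1  1  1  1
 1  0  1  1  1  2  2  2  2  2  2  2
 0  0  1  1  2  2  3  3  3  3  3  3
 0  0  1  1  2  2  3  3  3  4  4  4
 0  0  1  1  2  2  3  3  3  4  5  5
 0  0  1  1  2  2  3  3  3  4  5  6
 0  0  1  1  2  2  3  3  3  4  5  6
 0  0  1  1  2  2  3  3  3  4  5  6
 1  0  1  2  2  3  3  4  4  4  5  6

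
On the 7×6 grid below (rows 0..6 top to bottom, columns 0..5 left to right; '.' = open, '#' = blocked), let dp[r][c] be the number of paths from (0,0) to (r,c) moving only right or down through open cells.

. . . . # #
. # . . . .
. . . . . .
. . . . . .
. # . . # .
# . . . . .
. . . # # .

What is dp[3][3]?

8

r\c   0   1   2   3   4   5
  0   1   1   1   1   0   0
  1   1   0   1   2   2   2
  2   1   1   2   4   6   8
  3   1   2   4   8  14  22
  4   1   0   4  12   0  22
  5   0   0   4  16  16  38
  6   0   0   4   0   0  38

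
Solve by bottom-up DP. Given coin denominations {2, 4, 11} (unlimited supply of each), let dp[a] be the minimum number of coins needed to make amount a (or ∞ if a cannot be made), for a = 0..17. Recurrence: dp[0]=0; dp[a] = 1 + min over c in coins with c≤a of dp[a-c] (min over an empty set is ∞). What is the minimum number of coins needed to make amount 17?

3

 a  0  1  2  3  4  5  6  7  8  9 10 11 12 13 14 15 16 17
dp  0  -  1  -  1  -  2  -  2  -  3  1  3  2  4  2  4  3
(- denotes ∞ / unreachable)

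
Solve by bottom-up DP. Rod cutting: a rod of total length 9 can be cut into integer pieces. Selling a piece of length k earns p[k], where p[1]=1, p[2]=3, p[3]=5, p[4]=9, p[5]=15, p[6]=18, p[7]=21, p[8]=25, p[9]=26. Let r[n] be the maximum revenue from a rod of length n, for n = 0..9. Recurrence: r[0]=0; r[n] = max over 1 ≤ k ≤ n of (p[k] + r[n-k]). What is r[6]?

18

   n    0    1    2    3    4    5    6    7    8    9
r[n]    0    1    3    5    9   15   18   21   25   26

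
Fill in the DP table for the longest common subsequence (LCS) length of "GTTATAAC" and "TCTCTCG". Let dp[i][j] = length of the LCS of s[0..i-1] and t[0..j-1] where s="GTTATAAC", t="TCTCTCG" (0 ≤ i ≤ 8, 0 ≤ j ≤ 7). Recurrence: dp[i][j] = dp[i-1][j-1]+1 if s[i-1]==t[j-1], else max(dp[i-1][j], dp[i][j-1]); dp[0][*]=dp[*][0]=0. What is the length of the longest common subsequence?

4

   ''  T  C  T  C  T  C  G
''  0  0  0  0  0  0  0  0
 G  0  0  0  0  0  0  0  1
 T  0  1  1  1  1  1  1  1
 T  0  1  1  2  2  2  2  2
 A  0  1  1  2  2  2  2  2
 T  0  1  1  2  2  3  3  3
 A  0  1  1  2  2  3  3  3
 A  0  1  1  2  2  3  3  3
 C  0  1  2  2  3  3  4  4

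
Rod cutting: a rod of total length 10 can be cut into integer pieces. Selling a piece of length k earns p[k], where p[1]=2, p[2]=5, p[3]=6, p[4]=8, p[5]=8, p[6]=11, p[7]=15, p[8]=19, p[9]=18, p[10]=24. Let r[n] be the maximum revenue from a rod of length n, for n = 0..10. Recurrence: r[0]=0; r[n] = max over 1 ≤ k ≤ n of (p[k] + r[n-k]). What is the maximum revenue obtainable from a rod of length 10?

   n    0    1    2    3    4    5    6    7    8    9   10
r[n]    0    2    5    7   10   12   15   17   20   22   25

25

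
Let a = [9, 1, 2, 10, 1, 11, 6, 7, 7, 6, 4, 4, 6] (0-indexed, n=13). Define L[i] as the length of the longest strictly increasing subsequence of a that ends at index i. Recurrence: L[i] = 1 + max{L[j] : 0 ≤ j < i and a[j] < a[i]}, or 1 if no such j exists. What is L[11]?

   i    0    1    2    3    4    5    6    7    8    9   10   11   12
a[i]    9    1    2   10    1   11    6    7    7    6    4    4    6
L[i]    1    1    2    3    1    4    3    4    4    3    3    3    4

3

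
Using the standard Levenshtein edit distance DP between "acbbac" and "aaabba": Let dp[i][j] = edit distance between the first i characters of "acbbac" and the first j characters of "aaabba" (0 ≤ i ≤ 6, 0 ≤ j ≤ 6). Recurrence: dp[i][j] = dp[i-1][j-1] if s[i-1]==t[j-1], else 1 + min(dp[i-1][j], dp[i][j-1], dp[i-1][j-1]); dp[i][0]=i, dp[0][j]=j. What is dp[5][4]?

3

   ''  a  a  a  b  b  a
''  0  1  2  3  4  5  6
 a  1  0  1  2  3  4  5
 c  2  1  1  2  3  4  5
 b  3  2  2  2  2  3  4
 b  4  3  3  3  2  2  3
 a  5  4  3  3  3  3  2
 c  6  5  4  4  4  4  3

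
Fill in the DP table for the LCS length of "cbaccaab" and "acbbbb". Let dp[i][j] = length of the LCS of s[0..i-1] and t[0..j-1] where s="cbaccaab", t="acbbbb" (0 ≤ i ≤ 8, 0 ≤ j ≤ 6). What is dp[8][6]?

3

   ''  a  c  b  b  b  b
''  0  0  0  0  0  0  0
 c  0  0  1  1  1  1  1
 b  0  0  1  2  2  2  2
 a  0  1  1  2  2  2  2
 c  0  1  2  2  2  2  2
 c  0  1  2  2  2  2  2
 a  0  1  2  2  2  2  2
 a  0  1  2  2  2  2  2
 b  0  1  2  3  3  3  3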